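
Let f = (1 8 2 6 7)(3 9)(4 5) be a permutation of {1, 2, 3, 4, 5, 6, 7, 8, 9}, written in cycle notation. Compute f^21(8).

8 lies in the 5-cycle (1 8 2 6 7).
On a 5-cycle, f^5 is the identity, so f^21 = f^1 there (21 ≡ 1 mod 5).
Advancing 1 step from 8: 8 → 2.

2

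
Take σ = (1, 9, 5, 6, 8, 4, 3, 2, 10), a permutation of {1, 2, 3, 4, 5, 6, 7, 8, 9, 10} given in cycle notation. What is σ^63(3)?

3

3 lies in the 9-cycle (1, 9, 5, 6, 8, 4, 3, 2, 10).
Powers repeat with period 9 on this cycle, and 63 mod 9 = 0, so σ^63(3) = σ^0(3).
So σ^63(3) = 3.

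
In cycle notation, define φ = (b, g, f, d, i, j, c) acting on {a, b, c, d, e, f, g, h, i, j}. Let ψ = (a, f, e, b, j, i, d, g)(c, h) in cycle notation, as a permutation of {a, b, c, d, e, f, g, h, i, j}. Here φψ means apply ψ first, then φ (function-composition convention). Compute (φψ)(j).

(φψ)(j) = φ(ψ(j)). ψ(j) = i, then φ(i) = j. So (φψ)(j) = j.

j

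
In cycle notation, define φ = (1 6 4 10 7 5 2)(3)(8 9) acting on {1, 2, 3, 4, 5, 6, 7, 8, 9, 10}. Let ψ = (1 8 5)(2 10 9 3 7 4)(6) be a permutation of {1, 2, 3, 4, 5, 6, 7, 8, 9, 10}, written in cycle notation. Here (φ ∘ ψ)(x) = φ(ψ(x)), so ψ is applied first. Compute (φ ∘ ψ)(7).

(φ ∘ ψ)(7) = φ(ψ(7)). ψ(7) = 4, then φ(4) = 10. So (φ ∘ ψ)(7) = 10.

10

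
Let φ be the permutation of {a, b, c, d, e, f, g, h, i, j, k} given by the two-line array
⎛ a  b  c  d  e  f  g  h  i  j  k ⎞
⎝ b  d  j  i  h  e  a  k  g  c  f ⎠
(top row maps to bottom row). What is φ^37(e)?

Tracing e → h → … returns to e after 4 steps, so e lies in a 4-cycle (e, h, k, f).
Powers repeat with period 4 on this cycle, and 37 mod 4 = 1, so φ^37(e) = φ^1(e).
Stepping 1 place around the cycle: e → h.

h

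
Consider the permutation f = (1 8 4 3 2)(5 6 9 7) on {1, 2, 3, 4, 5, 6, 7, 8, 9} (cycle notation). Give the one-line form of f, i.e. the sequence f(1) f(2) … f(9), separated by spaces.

Image by image: 1→8, 2→1, 3→2, 4→3, 5→6, 6→9, 7→5, 8→4, 9→7.
So the one-line form is 8 1 2 3 6 9 5 4 7.

8 1 2 3 6 9 5 4 7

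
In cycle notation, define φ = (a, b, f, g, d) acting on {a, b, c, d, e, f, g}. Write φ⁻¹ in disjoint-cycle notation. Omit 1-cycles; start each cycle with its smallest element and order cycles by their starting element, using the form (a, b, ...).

The inverse reverses each cycle.
Reversing each cycle of φ and rotating so the smallest element leads gives (a, d, g, f, b).

(a, d, g, f, b)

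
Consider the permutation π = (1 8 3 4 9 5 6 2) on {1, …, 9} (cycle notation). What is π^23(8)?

1

8 lies in the 8-cycle (1 8 3 4 9 5 6 2).
Since the cycle has length 8, π^23 acts on it the same as π^7 (23 mod 8 = 7).
Advancing 7 steps from 8: 8 → 3 → 4 → 9 → 5 → 6 → 2 → 1.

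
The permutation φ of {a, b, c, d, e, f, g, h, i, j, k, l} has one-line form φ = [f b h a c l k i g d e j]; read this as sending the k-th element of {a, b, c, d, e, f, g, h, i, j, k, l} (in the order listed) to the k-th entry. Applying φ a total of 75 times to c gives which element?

g

Tracing c → h → … returns to c after 6 steps, so c lies in a 6-cycle (c, h, i, g, k, e).
On a 6-cycle, φ^6 is the identity, so φ^75 = φ^3 there (75 ≡ 3 mod 6).
Advancing 3 steps from c: c → h → i → g.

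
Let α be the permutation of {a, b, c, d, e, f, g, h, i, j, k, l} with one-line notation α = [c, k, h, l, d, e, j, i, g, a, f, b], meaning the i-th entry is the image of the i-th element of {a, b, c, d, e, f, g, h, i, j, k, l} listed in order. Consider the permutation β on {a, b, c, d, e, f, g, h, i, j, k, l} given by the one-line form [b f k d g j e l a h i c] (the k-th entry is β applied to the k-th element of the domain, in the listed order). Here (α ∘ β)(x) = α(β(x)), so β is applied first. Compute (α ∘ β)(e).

First apply β: β(e) = g, then α(g) = j. Thus (α ∘ β)(e) = j.

j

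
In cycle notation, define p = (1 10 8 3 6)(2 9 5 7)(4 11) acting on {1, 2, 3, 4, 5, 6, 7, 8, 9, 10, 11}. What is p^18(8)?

8 lies in the 5-cycle (1 10 8 3 6).
On a 5-cycle, p^5 is the identity, so p^18 = p^3 there (18 ≡ 3 mod 5).
Advancing 3 steps from 8: 8 → 3 → 6 → 1.

1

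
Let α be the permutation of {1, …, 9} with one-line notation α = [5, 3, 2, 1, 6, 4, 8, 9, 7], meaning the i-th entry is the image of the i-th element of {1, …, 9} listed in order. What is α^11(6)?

Tracing 6 → 4 → … returns to 6 after 4 steps, so 6 lies in a 4-cycle (1, 5, 6, 4).
On a 4-cycle, α^4 is the identity, so α^11 = α^3 there (11 ≡ 3 mod 4).
Advancing 3 steps from 6: 6 → 4 → 1 → 5.

5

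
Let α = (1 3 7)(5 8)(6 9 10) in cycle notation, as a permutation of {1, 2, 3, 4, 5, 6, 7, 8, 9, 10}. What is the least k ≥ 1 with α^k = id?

6

The cycle type of α is (3, 3, 2, 1, 1).
The order is lcm(3, 3, 2) = 6.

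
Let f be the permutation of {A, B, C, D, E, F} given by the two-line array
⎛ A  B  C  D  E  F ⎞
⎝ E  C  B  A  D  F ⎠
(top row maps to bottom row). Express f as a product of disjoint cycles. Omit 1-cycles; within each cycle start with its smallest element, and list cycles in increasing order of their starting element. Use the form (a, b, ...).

Iterating f from A gives A → E → D → A; that is the 3-cycle (A, E, D).
Repeating from the next unused element and collecting all non-trivial cycles gives (A, E, D)(B, C).

(A, E, D)(B, C)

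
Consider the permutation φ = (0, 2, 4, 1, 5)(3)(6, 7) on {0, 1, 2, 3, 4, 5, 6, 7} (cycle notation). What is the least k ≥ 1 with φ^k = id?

The disjoint cycles have lengths 5, 2, 1.
The order is lcm(5, 2) = 10.

10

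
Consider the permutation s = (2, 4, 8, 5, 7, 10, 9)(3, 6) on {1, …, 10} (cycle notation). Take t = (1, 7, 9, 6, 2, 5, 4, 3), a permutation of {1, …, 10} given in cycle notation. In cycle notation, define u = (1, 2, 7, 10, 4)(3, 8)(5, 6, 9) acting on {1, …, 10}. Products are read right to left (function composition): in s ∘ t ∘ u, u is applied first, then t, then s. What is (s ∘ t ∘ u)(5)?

4

Apply the permutations in order: u(5) = 6, then t(6) = 2, then s(2) = 4. So (s ∘ t ∘ u)(5) = 4.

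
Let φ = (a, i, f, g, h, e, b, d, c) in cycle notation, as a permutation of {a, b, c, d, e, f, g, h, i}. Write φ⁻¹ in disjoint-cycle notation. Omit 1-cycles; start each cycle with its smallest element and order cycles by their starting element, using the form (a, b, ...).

(a, c, d, b, e, h, g, f, i)

The inverse reverses each cycle.
Reversing each cycle of φ and rotating so the smallest element leads gives (a, c, d, b, e, h, g, f, i).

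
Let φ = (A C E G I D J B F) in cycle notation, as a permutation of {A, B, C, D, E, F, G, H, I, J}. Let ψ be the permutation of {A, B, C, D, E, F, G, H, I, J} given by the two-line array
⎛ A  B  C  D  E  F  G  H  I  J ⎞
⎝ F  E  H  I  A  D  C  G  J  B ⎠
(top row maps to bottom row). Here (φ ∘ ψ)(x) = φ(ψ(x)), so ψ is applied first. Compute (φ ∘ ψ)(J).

F

ψ(J) = B, then φ(B) = F; composing gives (φ ∘ ψ)(J) = F.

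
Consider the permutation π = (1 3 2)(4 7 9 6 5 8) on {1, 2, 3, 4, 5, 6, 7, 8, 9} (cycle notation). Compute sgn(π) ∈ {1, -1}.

The cycle lengths are 6, 3.
A cycle of length ℓ contributes ℓ−1 transpositions, so π is a product of 5 + 2 = 7 transpositions — odd.

-1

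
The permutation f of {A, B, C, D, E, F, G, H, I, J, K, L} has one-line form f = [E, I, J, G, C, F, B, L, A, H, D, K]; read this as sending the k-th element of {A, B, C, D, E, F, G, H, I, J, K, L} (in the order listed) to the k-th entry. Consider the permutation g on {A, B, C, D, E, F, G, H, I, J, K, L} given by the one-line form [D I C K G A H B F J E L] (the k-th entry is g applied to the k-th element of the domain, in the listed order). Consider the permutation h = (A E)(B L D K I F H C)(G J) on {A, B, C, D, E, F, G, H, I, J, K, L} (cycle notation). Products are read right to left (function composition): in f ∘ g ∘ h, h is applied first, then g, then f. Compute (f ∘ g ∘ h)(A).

Apply the permutations in order: h(A) = E, then g(E) = G, then f(G) = B. So (f ∘ g ∘ h)(A) = B.

B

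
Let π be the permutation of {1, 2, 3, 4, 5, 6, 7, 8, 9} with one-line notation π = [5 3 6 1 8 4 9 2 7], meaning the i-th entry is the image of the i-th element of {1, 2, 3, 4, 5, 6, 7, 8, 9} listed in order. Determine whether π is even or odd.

odd

In disjoint-cycle form the cycle lengths are 7, 2.
A cycle is odd iff its length is even; π has 1 even-length cycle, so sgn(π) = (−1)^1 and π is odd.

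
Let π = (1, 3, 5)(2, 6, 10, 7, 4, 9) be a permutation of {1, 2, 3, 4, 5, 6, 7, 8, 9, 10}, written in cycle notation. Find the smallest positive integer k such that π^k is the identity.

6

The cycle type of π is (6, 3, 1).
The order of π is the least common multiple of its cycle lengths: lcm(6, 3) = 6.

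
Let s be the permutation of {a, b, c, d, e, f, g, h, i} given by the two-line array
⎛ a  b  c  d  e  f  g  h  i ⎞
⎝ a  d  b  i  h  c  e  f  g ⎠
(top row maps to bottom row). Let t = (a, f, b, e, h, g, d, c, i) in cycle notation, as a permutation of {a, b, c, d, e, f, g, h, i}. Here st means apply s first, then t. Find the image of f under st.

i

s(f) = c, then t(c) = i; composing gives (st)(f) = i.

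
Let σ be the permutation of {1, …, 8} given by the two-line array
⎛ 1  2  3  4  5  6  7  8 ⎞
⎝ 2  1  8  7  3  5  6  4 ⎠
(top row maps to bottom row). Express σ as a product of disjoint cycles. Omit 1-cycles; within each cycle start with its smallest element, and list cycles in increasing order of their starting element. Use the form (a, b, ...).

(1, 2)(3, 8, 4, 7, 6, 5)

Iterating σ from 1 gives 1 → 2 → 1; that is the 2-cycle (1, 2).
Repeating from the next unused element and collecting all non-trivial cycles gives (1, 2)(3, 8, 4, 7, 6, 5).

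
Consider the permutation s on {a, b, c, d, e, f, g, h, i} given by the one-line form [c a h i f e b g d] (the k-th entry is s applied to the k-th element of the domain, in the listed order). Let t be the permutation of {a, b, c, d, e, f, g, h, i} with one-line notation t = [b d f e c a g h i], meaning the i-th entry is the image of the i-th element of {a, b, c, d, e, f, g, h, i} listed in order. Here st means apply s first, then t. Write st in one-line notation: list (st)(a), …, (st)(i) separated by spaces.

(st)(x) = t(s(x)). Computing each image: t(s(a)) = t(c) = f, t(s(b)) = t(a) = b, t(s(c)) = t(h) = h, t(s(d)) = t(i) = i, t(s(e)) = t(f) = a, t(s(f)) = t(e) = c, t(s(g)) = t(b) = d, t(s(h)) = t(g) = g, t(s(i)) = t(d) = e.
Hence st = [f b h i a c d g e].

f b h i a c d g e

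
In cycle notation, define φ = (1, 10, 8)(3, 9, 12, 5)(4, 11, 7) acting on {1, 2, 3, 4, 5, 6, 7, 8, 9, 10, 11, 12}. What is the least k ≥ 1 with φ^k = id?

The disjoint cycles have lengths 4, 3, 3, 1, 1.
The order of φ is the least common multiple of its cycle lengths: lcm(4, 3, 3) = 12.

12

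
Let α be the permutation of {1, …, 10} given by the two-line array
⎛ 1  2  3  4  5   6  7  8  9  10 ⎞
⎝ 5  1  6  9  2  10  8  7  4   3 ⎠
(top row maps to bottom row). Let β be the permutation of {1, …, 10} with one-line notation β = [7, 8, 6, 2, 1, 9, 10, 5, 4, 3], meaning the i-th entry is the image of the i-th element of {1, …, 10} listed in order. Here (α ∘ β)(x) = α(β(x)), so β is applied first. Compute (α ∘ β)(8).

β(8) = 5, then α(5) = 2; composing gives (α ∘ β)(8) = 2.

2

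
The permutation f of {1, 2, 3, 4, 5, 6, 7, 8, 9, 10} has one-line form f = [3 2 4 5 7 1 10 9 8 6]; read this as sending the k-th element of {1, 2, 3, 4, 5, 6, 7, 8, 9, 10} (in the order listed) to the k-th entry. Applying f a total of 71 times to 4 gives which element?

5

Tracing 4 → 5 → … returns to 4 after 7 steps, so 4 lies in a 7-cycle (1, 3, 4, 5, 7, 10, 6).
On a 7-cycle, f^7 is the identity, so f^71 = f^1 there (71 ≡ 1 mod 7).
Advancing 1 step from 4: 4 → 5.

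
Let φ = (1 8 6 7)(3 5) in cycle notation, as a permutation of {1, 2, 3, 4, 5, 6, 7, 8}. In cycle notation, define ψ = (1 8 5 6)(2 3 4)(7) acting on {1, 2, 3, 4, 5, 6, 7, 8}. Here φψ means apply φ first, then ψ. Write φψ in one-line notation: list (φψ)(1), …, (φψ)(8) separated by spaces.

5 3 6 2 4 7 8 1

Chase each element through φ then ψ: 1 → 8 → 5; 2 → 2 → 3; 3 → 5 → 6; 4 → 4 → 2; 5 → 3 → 4; 6 → 7 → 7; 7 → 1 → 8; 8 → 6 → 1.
So φψ in one-line form is 5 3 6 2 4 7 8 1.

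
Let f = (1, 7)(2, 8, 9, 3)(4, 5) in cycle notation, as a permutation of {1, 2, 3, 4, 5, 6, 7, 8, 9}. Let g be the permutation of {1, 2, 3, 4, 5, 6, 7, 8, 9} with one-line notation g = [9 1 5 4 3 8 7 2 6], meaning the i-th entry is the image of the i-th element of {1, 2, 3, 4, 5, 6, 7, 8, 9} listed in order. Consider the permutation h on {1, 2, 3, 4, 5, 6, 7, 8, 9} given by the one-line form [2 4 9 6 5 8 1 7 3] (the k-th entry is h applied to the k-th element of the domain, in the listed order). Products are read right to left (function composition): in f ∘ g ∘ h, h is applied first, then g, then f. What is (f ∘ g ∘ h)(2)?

5

Apply the permutations in order: h(2) = 4, then g(4) = 4, then f(4) = 5. So (f ∘ g ∘ h)(2) = 5.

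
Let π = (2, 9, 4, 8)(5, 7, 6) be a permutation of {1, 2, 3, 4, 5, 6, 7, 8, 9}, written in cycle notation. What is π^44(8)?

8 lies in the 4-cycle (2, 9, 4, 8).
Powers repeat with period 4 on this cycle, and 44 mod 4 = 0, so π^44(8) = π^0(8).
So π^44(8) = 8.

8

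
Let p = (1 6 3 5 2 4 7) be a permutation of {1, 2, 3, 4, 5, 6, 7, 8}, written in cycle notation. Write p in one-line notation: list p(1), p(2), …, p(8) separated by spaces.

Each element maps to the next entry in its cycle (wrapping to the front): 1→6, 2→4, 3→5, 4→7, 5→2, 6→3, 7→1, 8→8.
Listing these in domain order gives 6 4 5 7 2 3 1 8.

6 4 5 7 2 3 1 8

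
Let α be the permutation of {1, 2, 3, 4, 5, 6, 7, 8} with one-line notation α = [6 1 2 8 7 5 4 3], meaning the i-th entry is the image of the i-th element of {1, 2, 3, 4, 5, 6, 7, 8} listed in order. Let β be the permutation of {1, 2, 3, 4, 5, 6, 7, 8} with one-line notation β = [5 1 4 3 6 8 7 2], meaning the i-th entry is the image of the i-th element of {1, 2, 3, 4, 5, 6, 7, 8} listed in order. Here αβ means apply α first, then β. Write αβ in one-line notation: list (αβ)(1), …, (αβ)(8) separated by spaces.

8 5 1 2 7 6 3 4

For each element, apply α then β: 1 → 6 → 8; 2 → 1 → 5; 3 → 2 → 1; 4 → 8 → 2; 5 → 7 → 7; 6 → 5 → 6; 7 → 4 → 3; 8 → 3 → 4.
So αβ in one-line form is 8 5 1 2 7 6 3 4.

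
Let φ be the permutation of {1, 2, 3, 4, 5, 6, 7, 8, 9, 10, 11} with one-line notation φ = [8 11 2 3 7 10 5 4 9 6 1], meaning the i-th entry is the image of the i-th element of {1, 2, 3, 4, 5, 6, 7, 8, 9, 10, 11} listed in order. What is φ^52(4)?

Tracing 4 → 3 → … returns to 4 after 6 steps, so 4 lies in a 6-cycle (1, 8, 4, 3, 2, 11).
On a 6-cycle, φ^6 is the identity, so φ^52 = φ^4 there (52 ≡ 4 mod 6).
Stepping 4 places around the cycle: 4 → 3 → 2 → 11 → 1.

1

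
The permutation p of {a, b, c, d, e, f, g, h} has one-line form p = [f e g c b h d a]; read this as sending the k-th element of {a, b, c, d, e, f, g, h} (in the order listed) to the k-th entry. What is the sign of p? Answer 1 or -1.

-1

In disjoint-cycle form the cycle lengths are 3, 3, 2.
A cycle of length ℓ contributes ℓ−1 transpositions, so p is a product of 2 + 2 + 1 = 5 transpositions — odd.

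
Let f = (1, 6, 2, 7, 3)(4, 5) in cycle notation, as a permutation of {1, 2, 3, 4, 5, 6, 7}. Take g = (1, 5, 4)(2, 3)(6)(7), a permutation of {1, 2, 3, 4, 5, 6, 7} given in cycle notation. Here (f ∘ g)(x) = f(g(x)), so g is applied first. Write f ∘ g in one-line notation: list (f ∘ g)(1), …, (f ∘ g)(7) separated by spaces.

4 1 7 6 5 2 3

(f ∘ g)(x) = f(g(x)). Computing each image: f(g(1)) = f(5) = 4, f(g(2)) = f(3) = 1, f(g(3)) = f(2) = 7, f(g(4)) = f(1) = 6, f(g(5)) = f(4) = 5, f(g(6)) = f(6) = 2, f(g(7)) = f(7) = 3.
Hence f ∘ g = [4 1 7 6 5 2 3].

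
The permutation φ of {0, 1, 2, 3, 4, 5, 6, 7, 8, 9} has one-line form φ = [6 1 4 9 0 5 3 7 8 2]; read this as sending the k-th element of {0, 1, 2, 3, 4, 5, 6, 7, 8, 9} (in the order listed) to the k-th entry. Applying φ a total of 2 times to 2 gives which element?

Tracing 2 → 4 → … returns to 2 after 6 steps, so 2 lies in a 6-cycle (0 6 3 9 2 4).
Stepping 2 places around the cycle: 2 → 4 → 0.

0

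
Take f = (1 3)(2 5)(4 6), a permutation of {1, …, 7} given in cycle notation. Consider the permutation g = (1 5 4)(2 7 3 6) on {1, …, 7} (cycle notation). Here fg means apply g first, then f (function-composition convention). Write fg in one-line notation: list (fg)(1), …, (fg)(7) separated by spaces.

For each element, apply g then f: 1 → 5 → 2; 2 → 7 → 7; 3 → 6 → 4; 4 → 1 → 3; 5 → 4 → 6; 6 → 2 → 5; 7 → 3 → 1.
So fg in one-line form is 2 7 4 3 6 5 1.

2 7 4 3 6 5 1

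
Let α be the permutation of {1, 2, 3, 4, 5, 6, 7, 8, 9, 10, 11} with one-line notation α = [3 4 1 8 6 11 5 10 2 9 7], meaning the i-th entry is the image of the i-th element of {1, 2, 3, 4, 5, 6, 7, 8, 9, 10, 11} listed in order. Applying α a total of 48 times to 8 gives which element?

Tracing 8 → 10 → … returns to 8 after 5 steps, so 8 lies in a 5-cycle (2, 4, 8, 10, 9).
Since the cycle has length 5, α^48 acts on it the same as α^3 (48 mod 5 = 3).
Stepping 3 places around the cycle: 8 → 10 → 9 → 2.

2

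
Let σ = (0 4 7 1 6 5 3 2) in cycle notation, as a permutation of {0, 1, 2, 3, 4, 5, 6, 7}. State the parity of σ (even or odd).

odd

The cycle lengths are 8.
A cycle is odd iff its length is even; σ has 1 even-length cycle, so sgn(σ) = (−1)^1 and σ is odd.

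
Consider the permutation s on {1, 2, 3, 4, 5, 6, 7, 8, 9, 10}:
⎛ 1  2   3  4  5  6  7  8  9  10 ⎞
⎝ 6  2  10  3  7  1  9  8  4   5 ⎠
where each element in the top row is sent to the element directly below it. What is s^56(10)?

7

Tracing 10 → 5 → … returns to 10 after 6 steps, so 10 lies in a 6-cycle (3 10 5 7 9 4).
On a 6-cycle, s^6 is the identity, so s^56 = s^2 there (56 ≡ 2 mod 6).
Advancing 2 steps from 10: 10 → 5 → 7.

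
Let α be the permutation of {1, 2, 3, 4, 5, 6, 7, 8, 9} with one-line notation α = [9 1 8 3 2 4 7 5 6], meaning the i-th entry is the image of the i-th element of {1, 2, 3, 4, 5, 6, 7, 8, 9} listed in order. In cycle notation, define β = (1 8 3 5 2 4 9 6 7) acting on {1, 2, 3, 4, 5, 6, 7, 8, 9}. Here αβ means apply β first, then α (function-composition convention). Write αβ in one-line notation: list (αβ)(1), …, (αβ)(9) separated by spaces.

(αβ)(x) = α(β(x)). Computing each image: α(β(1)) = α(8) = 5, α(β(2)) = α(4) = 3, α(β(3)) = α(5) = 2, α(β(4)) = α(9) = 6, α(β(5)) = α(2) = 1, α(β(6)) = α(7) = 7, α(β(7)) = α(1) = 9, α(β(8)) = α(3) = 8, α(β(9)) = α(6) = 4.
Hence αβ = [5 3 2 6 1 7 9 8 4].

5 3 2 6 1 7 9 8 4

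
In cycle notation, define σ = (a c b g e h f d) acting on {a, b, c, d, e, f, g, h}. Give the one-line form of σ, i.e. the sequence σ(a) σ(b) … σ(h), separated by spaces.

c g b a h d e f

Image by image: a↦c, b↦g, c↦b, d↦a, e↦h, f↦d, g↦e, h↦f.
Listing these in domain order gives c g b a h d e f.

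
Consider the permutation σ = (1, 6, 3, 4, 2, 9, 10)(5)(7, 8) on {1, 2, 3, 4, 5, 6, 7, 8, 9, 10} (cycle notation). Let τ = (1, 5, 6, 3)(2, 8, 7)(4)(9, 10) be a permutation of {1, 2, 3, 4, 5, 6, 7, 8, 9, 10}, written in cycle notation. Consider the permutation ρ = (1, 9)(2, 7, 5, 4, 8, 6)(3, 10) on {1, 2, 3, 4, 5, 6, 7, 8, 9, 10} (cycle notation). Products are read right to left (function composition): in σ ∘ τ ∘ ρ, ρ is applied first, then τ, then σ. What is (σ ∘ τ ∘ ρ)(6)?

7

(σ ∘ τ ∘ ρ)(6) = σ(τ(ρ(6))). ρ(6) = 2, then τ(2) = 8, then σ(8) = 7, so the result is 7.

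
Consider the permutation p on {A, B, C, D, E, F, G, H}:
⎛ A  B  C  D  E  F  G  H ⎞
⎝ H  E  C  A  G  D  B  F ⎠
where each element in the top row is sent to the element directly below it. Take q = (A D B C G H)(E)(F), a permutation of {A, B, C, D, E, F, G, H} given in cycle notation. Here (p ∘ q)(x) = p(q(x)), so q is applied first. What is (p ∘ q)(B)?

q(B) = C, then p(C) = C; composing gives (p ∘ q)(B) = C.

C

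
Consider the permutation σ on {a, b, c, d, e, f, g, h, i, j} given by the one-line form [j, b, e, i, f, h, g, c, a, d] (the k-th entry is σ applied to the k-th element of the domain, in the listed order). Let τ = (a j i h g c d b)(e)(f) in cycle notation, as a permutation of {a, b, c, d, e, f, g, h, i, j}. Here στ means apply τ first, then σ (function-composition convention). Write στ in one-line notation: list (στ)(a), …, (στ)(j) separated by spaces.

For each element, apply τ then σ: a → j → d; b → a → j; c → d → i; d → b → b; e → e → f; f → f → h; g → c → e; h → g → g; i → h → c; j → i → a.
So στ in one-line form is d j i b f h e g c a.

d j i b f h e g c a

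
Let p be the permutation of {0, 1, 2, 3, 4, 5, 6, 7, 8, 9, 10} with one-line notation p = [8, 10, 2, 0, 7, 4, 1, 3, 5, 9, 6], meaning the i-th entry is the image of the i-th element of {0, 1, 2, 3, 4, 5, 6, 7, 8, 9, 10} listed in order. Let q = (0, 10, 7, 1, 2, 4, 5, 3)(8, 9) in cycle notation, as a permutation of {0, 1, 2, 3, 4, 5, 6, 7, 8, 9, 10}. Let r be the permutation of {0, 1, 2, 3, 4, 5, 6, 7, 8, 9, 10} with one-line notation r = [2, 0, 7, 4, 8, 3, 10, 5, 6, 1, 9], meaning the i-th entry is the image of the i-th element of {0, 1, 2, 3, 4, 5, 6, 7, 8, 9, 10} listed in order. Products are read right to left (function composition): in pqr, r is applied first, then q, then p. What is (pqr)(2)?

Chase 2: r(2) = 7; q(7) = 1; p(1) = 10. Hence (pqr)(2) = 10.

10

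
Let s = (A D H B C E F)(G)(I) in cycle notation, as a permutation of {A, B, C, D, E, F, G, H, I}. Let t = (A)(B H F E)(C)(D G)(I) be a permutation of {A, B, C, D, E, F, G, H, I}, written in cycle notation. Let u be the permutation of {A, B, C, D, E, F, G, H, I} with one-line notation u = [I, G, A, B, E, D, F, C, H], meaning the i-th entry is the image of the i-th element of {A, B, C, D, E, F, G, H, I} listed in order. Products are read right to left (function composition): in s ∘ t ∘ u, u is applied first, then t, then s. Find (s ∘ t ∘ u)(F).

G

Chase F: u(F) = D; t(D) = G; s(G) = G. Hence (s ∘ t ∘ u)(F) = G.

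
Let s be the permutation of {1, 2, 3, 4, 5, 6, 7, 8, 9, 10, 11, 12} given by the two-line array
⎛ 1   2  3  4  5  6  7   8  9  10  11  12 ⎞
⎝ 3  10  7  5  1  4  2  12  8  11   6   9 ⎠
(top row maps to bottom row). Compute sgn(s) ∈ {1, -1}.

In disjoint-cycle form the cycle lengths are 9, 3.
A cycle of length ℓ contributes ℓ−1 transpositions, so s is a product of 8 + 2 = 10 transpositions — even.

1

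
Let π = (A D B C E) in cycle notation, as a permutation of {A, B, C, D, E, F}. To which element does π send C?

E

Within (A D B C E), C ↦ E.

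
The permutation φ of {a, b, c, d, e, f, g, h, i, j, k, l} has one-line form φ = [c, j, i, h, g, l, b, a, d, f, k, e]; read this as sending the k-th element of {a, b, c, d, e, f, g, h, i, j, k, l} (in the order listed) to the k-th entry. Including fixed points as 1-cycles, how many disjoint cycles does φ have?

3

The cycle decomposition is (a, c, i, d, h)(b, j, f, l, e, g)(k), which has 3 cycles (counting 1-cycles).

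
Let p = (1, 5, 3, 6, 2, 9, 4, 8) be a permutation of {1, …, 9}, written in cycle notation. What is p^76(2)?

2 lies in the 8-cycle (1, 5, 3, 6, 2, 9, 4, 8).
On an 8-cycle, p^8 is the identity, so p^76 = p^4 there (76 ≡ 4 mod 8).
Stepping 4 places around the cycle: 2 → 9 → 4 → 8 → 1.

1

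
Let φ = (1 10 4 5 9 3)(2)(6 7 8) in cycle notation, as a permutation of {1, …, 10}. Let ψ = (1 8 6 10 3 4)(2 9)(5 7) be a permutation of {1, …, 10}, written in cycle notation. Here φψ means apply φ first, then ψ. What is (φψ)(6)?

5

(φψ)(6) = ψ(φ(6)). φ(6) = 7, then ψ(7) = 5. So (φψ)(6) = 5.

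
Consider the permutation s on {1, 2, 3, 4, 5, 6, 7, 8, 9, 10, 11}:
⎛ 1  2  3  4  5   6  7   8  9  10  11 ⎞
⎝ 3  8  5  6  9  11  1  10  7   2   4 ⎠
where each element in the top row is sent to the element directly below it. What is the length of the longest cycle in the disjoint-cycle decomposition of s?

Decomposing into disjoint cycles gives (1 3 5 9 7)(2 8 10)(4 6 11); the longest has length 5.

5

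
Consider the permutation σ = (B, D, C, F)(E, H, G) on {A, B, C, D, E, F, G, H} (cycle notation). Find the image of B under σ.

Within (B, D, C, F), B ↦ D.

D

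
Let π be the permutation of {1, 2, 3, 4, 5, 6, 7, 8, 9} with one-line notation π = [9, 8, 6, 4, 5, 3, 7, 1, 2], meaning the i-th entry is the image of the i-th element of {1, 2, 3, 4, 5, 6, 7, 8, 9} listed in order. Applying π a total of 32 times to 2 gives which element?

Tracing 2 → 8 → … returns to 2 after 4 steps, so 2 lies in a 4-cycle (1, 9, 2, 8).
On a 4-cycle, π^4 is the identity, so π^32 = π^0 there (32 ≡ 0 mod 4).
So π^32(2) = 2.

2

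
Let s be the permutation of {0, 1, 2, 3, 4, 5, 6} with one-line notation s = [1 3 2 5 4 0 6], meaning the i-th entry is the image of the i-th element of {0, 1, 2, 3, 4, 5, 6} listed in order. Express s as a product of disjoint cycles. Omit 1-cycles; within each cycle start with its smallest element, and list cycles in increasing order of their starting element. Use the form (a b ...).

(0 1 3 5)

From 0: 0 → 1 → 3 → 5 → 0, closing the cycle (0 1 3 5).
Continuing from each remaining unvisited element yields (0 1 3 5).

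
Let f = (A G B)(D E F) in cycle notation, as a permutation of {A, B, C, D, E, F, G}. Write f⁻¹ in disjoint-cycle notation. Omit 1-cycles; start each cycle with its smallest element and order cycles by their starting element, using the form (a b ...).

(A B G)(D F E)

The inverse reverses each cycle.
Reversing each cycle of f and rotating so the smallest element leads gives (A B G)(D F E).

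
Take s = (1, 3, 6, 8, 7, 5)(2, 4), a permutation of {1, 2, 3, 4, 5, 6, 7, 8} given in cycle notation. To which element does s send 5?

1

In the cycle (1, 3, 6, 8, 7, 5), 5 is followed by 1, so s(5) = 1.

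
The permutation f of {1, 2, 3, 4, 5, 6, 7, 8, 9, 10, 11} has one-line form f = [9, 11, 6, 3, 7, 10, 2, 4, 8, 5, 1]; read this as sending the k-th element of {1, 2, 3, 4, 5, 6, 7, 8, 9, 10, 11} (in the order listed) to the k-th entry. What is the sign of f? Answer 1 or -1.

In disjoint-cycle form the cycle lengths are 11.
A cycle of length ℓ contributes ℓ−1 transpositions, so f is a product of 10 transpositions — even.

1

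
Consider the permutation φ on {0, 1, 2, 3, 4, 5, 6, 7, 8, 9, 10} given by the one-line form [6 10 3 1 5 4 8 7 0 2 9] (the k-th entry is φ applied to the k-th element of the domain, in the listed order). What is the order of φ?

30

The disjoint-cycle form of φ has cycle lengths 5, 3, 2, 1.
Since disjoint cycles commute, ord(φ) = lcm(5, 3, 2) = 30.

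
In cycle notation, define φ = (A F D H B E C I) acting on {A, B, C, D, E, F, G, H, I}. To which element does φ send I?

A

In the cycle (A F D H B E C I), I is followed by A, so φ(I) = A.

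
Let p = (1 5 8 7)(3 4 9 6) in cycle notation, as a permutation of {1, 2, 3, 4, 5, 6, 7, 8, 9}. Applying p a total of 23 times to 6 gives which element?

6 lies in the 4-cycle (3 4 9 6).
On a 4-cycle, p^4 is the identity, so p^23 = p^3 there (23 ≡ 3 mod 4).
Advancing 3 steps from 6: 6 → 3 → 4 → 9.

9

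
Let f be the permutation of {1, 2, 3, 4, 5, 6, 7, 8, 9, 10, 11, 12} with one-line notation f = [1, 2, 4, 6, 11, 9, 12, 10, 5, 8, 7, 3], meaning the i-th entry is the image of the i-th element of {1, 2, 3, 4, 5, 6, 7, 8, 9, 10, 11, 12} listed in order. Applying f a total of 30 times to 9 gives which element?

4

Tracing 9 → 5 → … returns to 9 after 8 steps, so 9 lies in an 8-cycle (3 4 6 9 5 11 7 12).
On an 8-cycle, f^8 is the identity, so f^30 = f^6 there (30 ≡ 6 mod 8).
Advancing 6 steps from 9: 9 → 5 → 11 → 7 → 12 → 3 → 4.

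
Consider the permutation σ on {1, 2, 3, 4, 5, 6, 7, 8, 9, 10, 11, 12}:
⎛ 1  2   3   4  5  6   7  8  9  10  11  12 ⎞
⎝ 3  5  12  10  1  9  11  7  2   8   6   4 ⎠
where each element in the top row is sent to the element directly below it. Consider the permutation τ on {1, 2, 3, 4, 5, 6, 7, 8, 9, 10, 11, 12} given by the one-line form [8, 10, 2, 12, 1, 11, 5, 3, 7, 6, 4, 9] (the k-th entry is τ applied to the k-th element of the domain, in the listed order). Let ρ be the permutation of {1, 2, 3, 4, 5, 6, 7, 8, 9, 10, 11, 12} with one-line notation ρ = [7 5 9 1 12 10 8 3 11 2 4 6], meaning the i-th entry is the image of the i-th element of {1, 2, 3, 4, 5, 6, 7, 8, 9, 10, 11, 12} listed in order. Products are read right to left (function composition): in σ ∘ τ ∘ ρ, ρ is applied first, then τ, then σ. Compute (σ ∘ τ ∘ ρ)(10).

Apply the permutations in order: ρ(10) = 2, then τ(2) = 10, then σ(10) = 8. So (σ ∘ τ ∘ ρ)(10) = 8.

8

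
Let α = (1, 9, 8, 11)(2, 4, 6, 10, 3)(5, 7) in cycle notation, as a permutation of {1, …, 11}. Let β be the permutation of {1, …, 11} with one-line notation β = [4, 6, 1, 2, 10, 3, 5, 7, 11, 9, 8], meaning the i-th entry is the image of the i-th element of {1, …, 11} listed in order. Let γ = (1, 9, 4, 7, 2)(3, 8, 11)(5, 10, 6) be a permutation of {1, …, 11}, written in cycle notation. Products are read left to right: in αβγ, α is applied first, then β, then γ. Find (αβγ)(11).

7

(αβγ)(11) = γ(β(α(11))). α(11) = 1, then β(1) = 4, then γ(4) = 7, so the result is 7.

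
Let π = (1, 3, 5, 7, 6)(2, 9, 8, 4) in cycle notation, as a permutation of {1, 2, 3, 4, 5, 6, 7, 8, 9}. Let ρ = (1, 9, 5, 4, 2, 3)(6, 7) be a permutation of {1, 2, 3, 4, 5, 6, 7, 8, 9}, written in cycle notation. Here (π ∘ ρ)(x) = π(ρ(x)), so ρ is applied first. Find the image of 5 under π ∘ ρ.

2

(π ∘ ρ)(5) = π(ρ(5)). ρ(5) = 4, then π(4) = 2. So (π ∘ ρ)(5) = 2.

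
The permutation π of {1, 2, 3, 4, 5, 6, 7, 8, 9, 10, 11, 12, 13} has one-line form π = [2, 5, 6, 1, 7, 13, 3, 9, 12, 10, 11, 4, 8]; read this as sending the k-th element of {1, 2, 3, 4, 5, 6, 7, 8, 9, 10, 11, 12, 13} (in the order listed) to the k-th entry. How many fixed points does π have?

The fixed points (elements with π(x) = x) are {10, 11}, so there are 2.

2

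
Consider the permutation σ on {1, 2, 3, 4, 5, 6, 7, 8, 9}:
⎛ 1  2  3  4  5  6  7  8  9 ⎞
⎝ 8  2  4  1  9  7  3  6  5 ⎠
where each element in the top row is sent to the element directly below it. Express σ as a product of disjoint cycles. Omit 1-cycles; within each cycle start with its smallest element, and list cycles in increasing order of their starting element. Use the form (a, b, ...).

From 1: 1 → 8 → 6 → 7 → 3 → 4 → 1, closing the cycle (1, 8, 6, 7, 3, 4).
Continuing from each remaining unvisited element yields (1, 8, 6, 7, 3, 4)(5, 9).

(1, 8, 6, 7, 3, 4)(5, 9)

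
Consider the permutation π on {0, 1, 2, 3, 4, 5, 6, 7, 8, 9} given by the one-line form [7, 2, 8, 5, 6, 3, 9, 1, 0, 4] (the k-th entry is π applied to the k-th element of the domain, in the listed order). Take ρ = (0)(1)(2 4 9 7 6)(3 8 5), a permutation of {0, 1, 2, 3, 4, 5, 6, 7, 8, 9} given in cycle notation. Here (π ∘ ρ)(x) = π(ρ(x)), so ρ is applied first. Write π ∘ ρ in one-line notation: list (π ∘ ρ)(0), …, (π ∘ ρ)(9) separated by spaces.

7 2 6 0 4 5 8 9 3 1

Chase each element through ρ then π: 0 → 0 → 7; 1 → 1 → 2; 2 → 4 → 6; 3 → 8 → 0; 4 → 9 → 4; 5 → 3 → 5; 6 → 2 → 8; 7 → 6 → 9; 8 → 5 → 3; 9 → 7 → 1.
So π ∘ ρ in one-line form is 7 2 6 0 4 5 8 9 3 1.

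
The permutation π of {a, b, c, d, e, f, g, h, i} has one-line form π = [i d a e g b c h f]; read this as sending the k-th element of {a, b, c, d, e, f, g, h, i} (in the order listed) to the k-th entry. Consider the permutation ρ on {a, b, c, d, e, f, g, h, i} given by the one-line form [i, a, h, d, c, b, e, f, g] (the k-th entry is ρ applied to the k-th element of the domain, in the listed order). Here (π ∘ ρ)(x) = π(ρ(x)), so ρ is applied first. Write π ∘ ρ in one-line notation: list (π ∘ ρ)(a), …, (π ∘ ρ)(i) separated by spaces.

f i h e a d g b c

(π ∘ ρ)(x) = π(ρ(x)). Computing each image: π(ρ(a)) = π(i) = f, π(ρ(b)) = π(a) = i, π(ρ(c)) = π(h) = h, π(ρ(d)) = π(d) = e, π(ρ(e)) = π(c) = a, π(ρ(f)) = π(b) = d, π(ρ(g)) = π(e) = g, π(ρ(h)) = π(f) = b, π(ρ(i)) = π(g) = c.
Hence π ∘ ρ = [f i h e a d g b c].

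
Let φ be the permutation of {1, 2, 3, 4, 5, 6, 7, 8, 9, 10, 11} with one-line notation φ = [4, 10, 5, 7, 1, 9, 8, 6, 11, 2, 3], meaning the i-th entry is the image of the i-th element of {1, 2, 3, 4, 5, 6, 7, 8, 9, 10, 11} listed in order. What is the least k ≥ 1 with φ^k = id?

18

The disjoint-cycle form of φ has cycle lengths 9, 2.
The order is lcm(9, 2) = 18.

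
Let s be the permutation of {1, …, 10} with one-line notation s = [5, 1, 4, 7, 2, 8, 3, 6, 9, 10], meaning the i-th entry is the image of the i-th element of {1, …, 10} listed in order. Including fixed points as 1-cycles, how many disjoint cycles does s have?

5

The cycle decomposition is (1 5 2)(3 4 7)(6 8)(9)(10), which has 5 cycles (counting 1-cycles).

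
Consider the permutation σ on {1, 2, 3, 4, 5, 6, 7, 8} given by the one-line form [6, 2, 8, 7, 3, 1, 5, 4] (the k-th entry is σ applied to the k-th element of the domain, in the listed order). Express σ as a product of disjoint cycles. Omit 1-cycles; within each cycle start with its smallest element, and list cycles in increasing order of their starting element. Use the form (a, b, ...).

Start at 1 and follow images: 1 → 6 → 1, giving the cycle (1, 6).
Repeating from the next unused element and collecting all non-trivial cycles gives (1, 6)(3, 8, 4, 7, 5).

(1, 6)(3, 8, 4, 7, 5)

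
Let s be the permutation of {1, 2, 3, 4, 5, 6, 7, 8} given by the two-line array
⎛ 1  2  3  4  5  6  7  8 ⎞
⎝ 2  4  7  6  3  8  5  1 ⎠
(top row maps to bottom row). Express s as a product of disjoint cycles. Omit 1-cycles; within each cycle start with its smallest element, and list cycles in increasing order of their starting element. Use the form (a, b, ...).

(1, 2, 4, 6, 8)(3, 7, 5)

Iterating s from 1 gives 1 → 2 → 4 → 6 → 8 → 1; that is the 5-cycle (1, 2, 4, 6, 8).
Continuing from each remaining unvisited element yields (1, 2, 4, 6, 8)(3, 7, 5).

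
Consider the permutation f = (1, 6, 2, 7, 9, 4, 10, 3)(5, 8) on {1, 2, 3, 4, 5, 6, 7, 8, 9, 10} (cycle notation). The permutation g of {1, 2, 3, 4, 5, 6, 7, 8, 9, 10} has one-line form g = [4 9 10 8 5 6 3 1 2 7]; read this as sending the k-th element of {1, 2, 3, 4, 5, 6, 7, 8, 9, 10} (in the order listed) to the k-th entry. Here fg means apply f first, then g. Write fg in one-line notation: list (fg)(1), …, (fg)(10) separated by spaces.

Chase each element through f then g: 1 → 6 → 6; 2 → 7 → 3; 3 → 1 → 4; 4 → 10 → 7; 5 → 8 → 1; 6 → 2 → 9; 7 → 9 → 2; 8 → 5 → 5; 9 → 4 → 8; 10 → 3 → 10.
Collecting the images, fg = [6 3 4 7 1 9 2 5 8 10].

6 3 4 7 1 9 2 5 8 10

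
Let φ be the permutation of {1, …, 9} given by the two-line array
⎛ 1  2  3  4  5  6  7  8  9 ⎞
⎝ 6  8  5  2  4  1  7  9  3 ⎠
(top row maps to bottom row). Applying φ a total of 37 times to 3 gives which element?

Tracing 3 → 5 → … returns to 3 after 6 steps, so 3 lies in a 6-cycle (2 8 9 3 5 4).
On a 6-cycle, φ^6 is the identity, so φ^37 = φ^1 there (37 ≡ 1 mod 6).
Advancing 1 step from 3: 3 → 5.

5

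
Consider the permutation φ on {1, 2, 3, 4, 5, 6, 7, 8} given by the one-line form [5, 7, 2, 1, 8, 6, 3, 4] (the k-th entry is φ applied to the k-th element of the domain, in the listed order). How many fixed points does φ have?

The fixed points (elements with φ(x) = x) are {6}, so there is 1.

1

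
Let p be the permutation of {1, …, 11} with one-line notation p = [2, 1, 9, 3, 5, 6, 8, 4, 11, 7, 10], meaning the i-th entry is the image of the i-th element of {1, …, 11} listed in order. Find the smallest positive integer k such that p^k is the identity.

14

Decomposing into disjoint cycles gives cycle lengths 7, 2, 1, 1.
The order of p is the least common multiple of its cycle lengths: lcm(7, 2) = 14.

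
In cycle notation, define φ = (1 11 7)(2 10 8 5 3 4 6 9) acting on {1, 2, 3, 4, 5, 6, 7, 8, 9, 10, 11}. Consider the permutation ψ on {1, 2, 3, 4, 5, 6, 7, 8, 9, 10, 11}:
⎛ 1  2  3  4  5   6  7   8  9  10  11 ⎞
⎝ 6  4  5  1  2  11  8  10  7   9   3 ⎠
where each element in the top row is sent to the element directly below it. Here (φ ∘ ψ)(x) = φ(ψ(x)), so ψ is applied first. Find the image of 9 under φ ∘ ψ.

1

(φ ∘ ψ)(9) = φ(ψ(9)). ψ(9) = 7, then φ(7) = 1. So (φ ∘ ψ)(9) = 1.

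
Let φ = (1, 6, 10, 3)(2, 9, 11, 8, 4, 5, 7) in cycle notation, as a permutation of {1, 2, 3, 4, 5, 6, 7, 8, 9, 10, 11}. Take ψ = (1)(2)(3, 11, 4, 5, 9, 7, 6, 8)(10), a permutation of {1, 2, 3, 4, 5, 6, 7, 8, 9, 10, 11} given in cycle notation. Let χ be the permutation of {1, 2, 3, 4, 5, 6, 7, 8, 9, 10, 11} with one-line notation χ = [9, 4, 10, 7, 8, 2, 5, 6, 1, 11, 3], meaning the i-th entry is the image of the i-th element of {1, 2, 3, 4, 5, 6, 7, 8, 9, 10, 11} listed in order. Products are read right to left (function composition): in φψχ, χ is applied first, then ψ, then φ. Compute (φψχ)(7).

11

Apply the permutations in order: χ(7) = 5, then ψ(5) = 9, then φ(9) = 11. So (φψχ)(7) = 11.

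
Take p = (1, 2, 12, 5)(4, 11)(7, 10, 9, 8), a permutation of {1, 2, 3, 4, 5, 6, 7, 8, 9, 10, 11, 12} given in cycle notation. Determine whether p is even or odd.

The cycle lengths are 4, 4, 2, 1, 1.
A cycle is odd iff its length is even; p has 3 even-length cycles, so sgn(p) = (−1)^3 and p is odd.

odd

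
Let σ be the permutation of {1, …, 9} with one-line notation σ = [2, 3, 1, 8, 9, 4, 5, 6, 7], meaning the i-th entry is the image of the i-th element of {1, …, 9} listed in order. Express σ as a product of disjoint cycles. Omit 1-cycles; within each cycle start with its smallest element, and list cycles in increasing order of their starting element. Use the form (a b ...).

From 1: 1 → 2 → 3 → 1, closing the cycle (1 2 3).
Continuing from each remaining unvisited element yields (1 2 3)(4 8 6)(5 9 7).

(1 2 3)(4 8 6)(5 9 7)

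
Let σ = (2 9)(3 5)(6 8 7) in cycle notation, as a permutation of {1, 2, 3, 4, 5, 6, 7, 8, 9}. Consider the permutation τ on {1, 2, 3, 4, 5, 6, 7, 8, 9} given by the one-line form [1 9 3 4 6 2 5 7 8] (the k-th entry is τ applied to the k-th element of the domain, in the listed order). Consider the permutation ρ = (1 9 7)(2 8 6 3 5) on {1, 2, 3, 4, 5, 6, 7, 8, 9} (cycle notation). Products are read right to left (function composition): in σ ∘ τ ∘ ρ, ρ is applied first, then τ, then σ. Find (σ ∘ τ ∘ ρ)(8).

9

(σ ∘ τ ∘ ρ)(8) = σ(τ(ρ(8))). ρ(8) = 6, then τ(6) = 2, then σ(2) = 9, so the result is 9.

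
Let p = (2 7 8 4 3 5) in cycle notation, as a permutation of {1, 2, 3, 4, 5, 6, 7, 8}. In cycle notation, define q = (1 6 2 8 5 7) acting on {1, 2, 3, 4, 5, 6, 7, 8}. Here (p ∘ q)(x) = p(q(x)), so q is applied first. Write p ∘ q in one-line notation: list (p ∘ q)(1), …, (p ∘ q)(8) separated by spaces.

6 4 5 3 8 7 1 2

(p ∘ q)(x) = p(q(x)). Computing each image: p(q(1)) = p(6) = 6, p(q(2)) = p(8) = 4, p(q(3)) = p(3) = 5, p(q(4)) = p(4) = 3, p(q(5)) = p(7) = 8, p(q(6)) = p(2) = 7, p(q(7)) = p(1) = 1, p(q(8)) = p(5) = 2.
Hence p ∘ q = [6 4 5 3 8 7 1 2].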